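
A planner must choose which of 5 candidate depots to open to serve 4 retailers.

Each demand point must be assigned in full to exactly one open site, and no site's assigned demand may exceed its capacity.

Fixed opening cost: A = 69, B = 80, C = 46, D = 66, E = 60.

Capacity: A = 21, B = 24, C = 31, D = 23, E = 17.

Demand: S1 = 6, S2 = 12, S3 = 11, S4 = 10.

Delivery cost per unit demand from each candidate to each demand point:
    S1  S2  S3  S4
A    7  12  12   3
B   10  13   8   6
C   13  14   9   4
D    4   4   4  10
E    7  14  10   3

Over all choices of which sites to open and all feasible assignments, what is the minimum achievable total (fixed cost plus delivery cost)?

Open {D, E}; cheapest assignment that respects the capacities:
  D (cap 23, load 23): S2, S3 — cost 12×4 + 11×4 = 92
  E (cap 17, load 16): S1, S4 — cost 6×7 + 10×3 = 72
  Shipping 164, fixed 126 → total 290.
  Any other capacity-feasible assignment to {D, E} ships for at least 164.
Compare {A, D}: its best feasible assignment gives total 299.
Compare {C, D}: its best feasible assignment gives total 322.
Every other set of open sites that can feasibly serve all demand totals ≥ 299 even under its best assignment. Minimum: 290.

290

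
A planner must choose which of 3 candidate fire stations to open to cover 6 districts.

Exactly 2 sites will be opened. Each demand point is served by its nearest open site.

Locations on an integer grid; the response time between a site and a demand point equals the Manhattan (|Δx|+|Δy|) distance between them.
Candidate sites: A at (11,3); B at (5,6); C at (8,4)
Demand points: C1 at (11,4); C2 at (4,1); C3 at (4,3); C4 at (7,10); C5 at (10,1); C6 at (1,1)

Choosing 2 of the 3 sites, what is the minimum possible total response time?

29

Open {A, B}.
  C1→A 1, C2→B 6, C3→B 4, C4→B 6, C5→A 3, C6→B 9  ⇒ total 29.
Compare {A, C}: total 33.
Compare {B, C}: total 33.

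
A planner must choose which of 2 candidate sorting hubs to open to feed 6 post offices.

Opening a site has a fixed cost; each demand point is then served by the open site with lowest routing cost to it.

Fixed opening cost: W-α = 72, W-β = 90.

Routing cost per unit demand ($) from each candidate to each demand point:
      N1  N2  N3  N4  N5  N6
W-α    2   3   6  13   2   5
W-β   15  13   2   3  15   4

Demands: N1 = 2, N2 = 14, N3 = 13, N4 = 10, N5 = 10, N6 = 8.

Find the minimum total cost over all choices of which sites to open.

316

Open {W-α, W-β}: assign each demand point to its cheapest open site.
  N1→W-α 2×2=4, N2→W-α 14×3=42, N3→W-β 13×2=26, N4→W-β 10×3=30, N5→W-α 10×2=20, N6→W-β 8×4=32
  routing cost 154, fixed 162 → total 316.
Compare {W-α}: routing cost 314 + fixed 72 = 386.
Compare {W-β}: routing cost 450 + fixed 90 = 540.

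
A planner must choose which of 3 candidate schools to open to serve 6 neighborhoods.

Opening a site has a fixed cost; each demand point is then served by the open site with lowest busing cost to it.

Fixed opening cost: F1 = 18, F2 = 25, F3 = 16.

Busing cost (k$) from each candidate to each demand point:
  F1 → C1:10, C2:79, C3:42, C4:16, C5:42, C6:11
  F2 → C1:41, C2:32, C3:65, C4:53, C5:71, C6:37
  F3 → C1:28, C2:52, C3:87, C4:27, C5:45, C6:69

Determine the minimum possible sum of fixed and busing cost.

196

Open {F1, F2}: assign each demand point to its cheapest open site.
  C1→F1 10, C2→F2 32, C3→F1 42, C4→F1 16, C5→F1 42, C6→F1 11
  busing cost 153, fixed 43 → total 196.
Compare {F1, F3}: busing cost 173 + fixed 34 = 207.
Compare {F1, F2, F3}: busing cost 153 + fixed 59 = 212.
Compare {F1}: busing cost 200 + fixed 18 = 218.
All other subsets cost ≥ 207. Minimum total cost: 196.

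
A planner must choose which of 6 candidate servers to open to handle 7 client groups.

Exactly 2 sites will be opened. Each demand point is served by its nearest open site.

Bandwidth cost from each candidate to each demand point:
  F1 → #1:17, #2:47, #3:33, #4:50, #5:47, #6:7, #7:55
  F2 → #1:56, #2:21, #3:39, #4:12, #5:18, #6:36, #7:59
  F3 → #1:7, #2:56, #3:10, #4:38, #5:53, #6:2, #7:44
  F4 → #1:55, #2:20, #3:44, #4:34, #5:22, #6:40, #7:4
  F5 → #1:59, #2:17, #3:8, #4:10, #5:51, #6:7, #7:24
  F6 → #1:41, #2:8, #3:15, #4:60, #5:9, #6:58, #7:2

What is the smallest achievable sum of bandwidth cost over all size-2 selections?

Open {F3, F6}.
  #1→F3 7, #2→F6 8, #3→F3 10, #4→F3 38, #5→F6 9, #6→F3 2, #7→F6 2  ⇒ total 76.
Compare {F5, F6}: total 85.
Compare {F3, F4}: total 99.
No size-2 selection does better; minimum is 76.

76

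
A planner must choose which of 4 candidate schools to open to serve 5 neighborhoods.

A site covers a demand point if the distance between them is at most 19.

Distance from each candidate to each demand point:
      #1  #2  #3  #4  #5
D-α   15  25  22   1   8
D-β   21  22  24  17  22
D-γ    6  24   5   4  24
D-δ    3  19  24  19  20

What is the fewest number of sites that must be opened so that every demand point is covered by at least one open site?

Coverage sets (demand points within 19 of each site):
  D-α: {#1, #4, #5}
  D-β: {#4}
  D-γ: {#1, #3, #4}
  D-δ: {#1, #2, #4}
No 2 sites suffice: every size-2 union leaves at least one demand point uncovered.
But {D-α, D-γ, D-δ} covers everything, so the minimum is 3.

3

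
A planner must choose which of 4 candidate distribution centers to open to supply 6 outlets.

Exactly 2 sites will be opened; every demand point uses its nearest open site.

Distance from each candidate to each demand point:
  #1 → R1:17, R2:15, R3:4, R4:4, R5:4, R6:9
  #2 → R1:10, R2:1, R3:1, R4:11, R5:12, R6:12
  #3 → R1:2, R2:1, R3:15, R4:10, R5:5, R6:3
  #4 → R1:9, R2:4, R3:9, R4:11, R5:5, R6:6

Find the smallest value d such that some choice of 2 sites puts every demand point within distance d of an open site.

Open {#1, #3}.
  Farthest demand point is R3 at distance 4 (to #1); all others are ≤ 4.
With {#1, #4} the worst case is 9.
With {#1, #2} the worst case is 10.
No size-2 selection achieves below 4.

4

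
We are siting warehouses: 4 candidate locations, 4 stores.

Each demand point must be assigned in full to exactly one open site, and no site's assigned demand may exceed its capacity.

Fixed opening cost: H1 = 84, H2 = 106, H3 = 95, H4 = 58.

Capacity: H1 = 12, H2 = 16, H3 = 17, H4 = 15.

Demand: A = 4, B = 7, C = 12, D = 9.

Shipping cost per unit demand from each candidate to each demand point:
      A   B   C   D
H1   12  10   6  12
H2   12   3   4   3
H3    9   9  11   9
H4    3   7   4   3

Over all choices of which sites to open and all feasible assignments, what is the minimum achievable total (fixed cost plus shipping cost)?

Open {H1, H2, H4}; cheapest assignment that respects the capacities:
  H1 (cap 12, load 12): C — cost 12×6 = 72
  H2 (cap 16, load 16): B, D — cost 7×3 + 9×3 = 48
  H4 (cap 15, load 4): A — cost 4×3 = 12
  Shipping 132, fixed 248 → total 380.
  Any other capacity-feasible assignment to {H1, H2, H4} ships for at least 132.
Compare {H2, H3, H4}: its best feasible assignment gives total 391.
Compare {H1, H3, H4}: its best feasible assignment gives total 411.
Every other set of open sites that can feasibly serve all demand totals ≥ 391 even under its best assignment. Minimum: 380.

380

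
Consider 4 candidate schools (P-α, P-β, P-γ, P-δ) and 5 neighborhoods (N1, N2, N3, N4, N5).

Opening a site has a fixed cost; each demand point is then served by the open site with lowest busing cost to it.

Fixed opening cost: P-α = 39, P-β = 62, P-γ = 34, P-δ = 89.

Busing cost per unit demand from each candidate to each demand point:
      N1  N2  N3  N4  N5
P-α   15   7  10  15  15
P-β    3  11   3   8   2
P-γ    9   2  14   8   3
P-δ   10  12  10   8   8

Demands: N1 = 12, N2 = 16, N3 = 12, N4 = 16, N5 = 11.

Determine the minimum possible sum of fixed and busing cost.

350

Open {P-β, P-γ}: assign each demand point to its cheapest open site.
  N1→P-β 12×3=36, N2→P-γ 16×2=32, N3→P-β 12×3=36, N4→P-β 16×8=128, N5→P-β 11×2=22
  busing cost 254, fixed 96 → total 350.
Compare {P-α, P-β, P-γ}: busing cost 254 + fixed 135 = 389.
Compare {P-α, P-β}: busing cost 334 + fixed 101 = 435.
Compare {P-β, P-γ, P-δ}: busing cost 254 + fixed 185 = 439.
All other subsets cost ≥ 389. Minimum total cost: 350.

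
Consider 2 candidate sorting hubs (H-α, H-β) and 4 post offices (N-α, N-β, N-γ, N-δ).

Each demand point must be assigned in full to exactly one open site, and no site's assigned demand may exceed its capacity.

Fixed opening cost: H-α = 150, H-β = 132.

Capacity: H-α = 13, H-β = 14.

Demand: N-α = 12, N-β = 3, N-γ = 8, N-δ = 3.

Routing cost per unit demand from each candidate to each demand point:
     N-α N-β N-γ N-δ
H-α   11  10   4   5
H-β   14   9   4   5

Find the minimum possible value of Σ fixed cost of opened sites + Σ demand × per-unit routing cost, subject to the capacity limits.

Open {H-α, H-β}; cheapest assignment that respects the capacities:
  H-α (cap 13, load 12): N-α — cost 12×11 = 132
  H-β (cap 14, load 14): N-β, N-γ, N-δ — cost 3×9 + 8×4 + 3×5 = 74
  Shipping 206, fixed 282 → total 488.
  Any other capacity-feasible assignment to {H-α, H-β} ships for at least 206.
Total demand is 26 and no other set of sites has combined capacity ≥ 26, so {H-α, H-β} is the only feasible choice of open sites. Minimum: 488.

488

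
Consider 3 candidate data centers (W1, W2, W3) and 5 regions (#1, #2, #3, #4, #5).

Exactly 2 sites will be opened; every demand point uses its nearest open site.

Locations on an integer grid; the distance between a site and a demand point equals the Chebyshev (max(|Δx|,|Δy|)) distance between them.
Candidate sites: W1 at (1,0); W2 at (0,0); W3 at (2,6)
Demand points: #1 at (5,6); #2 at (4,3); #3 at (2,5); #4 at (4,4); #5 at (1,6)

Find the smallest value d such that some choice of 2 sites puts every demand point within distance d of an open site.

3

Open {W1, W3}.
  Farthest demand point is #1 at distance 3 (to W3); all others are ≤ 3.
With {W2, W3} the worst case is 3.
With {W1, W2} the worst case is 6.
No size-2 selection achieves below 3.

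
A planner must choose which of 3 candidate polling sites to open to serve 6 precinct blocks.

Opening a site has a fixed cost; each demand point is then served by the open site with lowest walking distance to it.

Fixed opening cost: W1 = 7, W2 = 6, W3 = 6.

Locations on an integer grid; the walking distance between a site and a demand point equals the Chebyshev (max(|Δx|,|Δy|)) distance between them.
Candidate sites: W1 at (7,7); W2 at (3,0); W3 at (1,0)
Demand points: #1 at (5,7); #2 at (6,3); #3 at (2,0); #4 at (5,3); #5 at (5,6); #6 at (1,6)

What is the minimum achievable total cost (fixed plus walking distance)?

Open {W1, W2}: assign each demand point to its cheapest open site.
  #1→W1 2, #2→W2 3, #3→W2 1, #4→W2 3, #5→W1 2, #6→W1 6
  walking distance 17, fixed 13 → total 30.
Compare {W1}: walking distance 25 + fixed 7 = 32.
Compare {W2}: walking distance 26 + fixed 6 = 32.
Compare {W1, W3}: walking distance 19 + fixed 13 = 32.
All other subsets cost ≥ 32. Minimum total cost: 30.

30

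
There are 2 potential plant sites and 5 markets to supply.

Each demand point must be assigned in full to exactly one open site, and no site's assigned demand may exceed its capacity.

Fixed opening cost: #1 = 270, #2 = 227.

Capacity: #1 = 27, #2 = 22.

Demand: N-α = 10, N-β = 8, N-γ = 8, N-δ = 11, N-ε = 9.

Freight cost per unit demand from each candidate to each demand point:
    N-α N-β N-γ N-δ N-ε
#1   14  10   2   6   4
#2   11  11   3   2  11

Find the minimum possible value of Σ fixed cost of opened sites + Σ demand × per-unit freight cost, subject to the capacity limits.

761

Open {#1, #2}; cheapest assignment that respects the capacities:
  #1 (cap 27, load 25): N-β, N-γ, N-ε — cost 8×10 + 8×2 + 9×4 = 132
  #2 (cap 22, load 21): N-α, N-δ — cost 10×11 + 11×2 = 132
  Shipping 264, fixed 497 → total 761.
  Any other capacity-feasible assignment to {#1, #2} ships for at least 264.
Total demand is 46 and no other set of sites has combined capacity ≥ 46, so {#1, #2} is the only feasible choice of open sites. Minimum: 761.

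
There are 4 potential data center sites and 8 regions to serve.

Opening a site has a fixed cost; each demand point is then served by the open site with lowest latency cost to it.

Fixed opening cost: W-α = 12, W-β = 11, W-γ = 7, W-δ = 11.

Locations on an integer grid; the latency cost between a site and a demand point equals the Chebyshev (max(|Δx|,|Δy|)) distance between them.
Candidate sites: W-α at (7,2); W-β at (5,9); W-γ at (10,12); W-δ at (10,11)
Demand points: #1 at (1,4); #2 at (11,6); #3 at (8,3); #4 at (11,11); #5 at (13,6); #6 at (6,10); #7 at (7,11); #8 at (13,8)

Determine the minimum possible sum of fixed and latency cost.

Open {W-α, W-γ}: assign each demand point to its cheapest open site.
  #1→W-α 6, #2→W-α 4, #3→W-α 1, #4→W-γ 1, #5→W-α 6, #6→W-γ 4, #7→W-γ 3, #8→W-γ 4
  latency cost 29, fixed 19 → total 48.
Compare {W-γ}: latency cost 42 + fixed 7 = 49.
Compare {W-δ}: latency cost 38 + fixed 11 = 49.
Compare {W-β, W-γ}: latency cost 31 + fixed 18 = 49.
All other subsets cost ≥ 49. Minimum total cost: 48.

48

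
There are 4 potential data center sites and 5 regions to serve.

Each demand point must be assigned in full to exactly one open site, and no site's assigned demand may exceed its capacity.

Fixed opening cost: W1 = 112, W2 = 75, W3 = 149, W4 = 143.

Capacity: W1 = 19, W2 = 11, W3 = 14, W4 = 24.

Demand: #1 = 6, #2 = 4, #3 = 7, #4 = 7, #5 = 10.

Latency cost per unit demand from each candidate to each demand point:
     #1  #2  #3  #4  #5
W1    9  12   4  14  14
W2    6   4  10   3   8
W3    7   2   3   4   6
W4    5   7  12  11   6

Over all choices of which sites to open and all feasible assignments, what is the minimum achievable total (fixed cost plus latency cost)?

Open {W2, W4}; cheapest assignment that respects the capacities:
  W2 (cap 11, load 11): #2, #4 — cost 4×4 + 7×3 = 37
  W4 (cap 24, load 23): #1, #3, #5 — cost 6×5 + 7×12 + 10×6 = 174
  Shipping 211, fixed 218 → total 429.
  Any other capacity-feasible assignment to {W2, W4} ships for at least 211.
Compare {W3, W4}: its best feasible assignment gives total 459.
Compare {W1, W2, W4}: its best feasible assignment gives total 485.
Every other set of open sites that can feasibly serve all demand totals ≥ 459 even under its best assignment. Minimum: 429.

429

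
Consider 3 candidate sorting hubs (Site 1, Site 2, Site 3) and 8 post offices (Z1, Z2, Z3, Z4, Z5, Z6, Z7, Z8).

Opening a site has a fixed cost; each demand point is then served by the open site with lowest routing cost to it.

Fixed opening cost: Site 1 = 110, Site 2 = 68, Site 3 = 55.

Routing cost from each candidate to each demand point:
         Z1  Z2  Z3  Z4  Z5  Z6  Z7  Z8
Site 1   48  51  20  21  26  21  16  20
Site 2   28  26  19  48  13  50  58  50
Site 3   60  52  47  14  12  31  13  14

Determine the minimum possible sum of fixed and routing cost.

280

Open {Site 2, Site 3}: assign each demand point to its cheapest open site.
  Z1→Site 2 28, Z2→Site 2 26, Z3→Site 2 19, Z4→Site 3 14, Z5→Site 3 12, Z6→Site 3 31, Z7→Site 3 13, Z8→Site 3 14
  routing cost 157, fixed 123 → total 280.
Compare {Site 3}: routing cost 243 + fixed 55 = 298.
Compare {Site 1}: routing cost 223 + fixed 110 = 333.
Compare {Site 1, Site 2}: routing cost 164 + fixed 178 = 342.
All other subsets cost ≥ 298. Minimum total cost: 280.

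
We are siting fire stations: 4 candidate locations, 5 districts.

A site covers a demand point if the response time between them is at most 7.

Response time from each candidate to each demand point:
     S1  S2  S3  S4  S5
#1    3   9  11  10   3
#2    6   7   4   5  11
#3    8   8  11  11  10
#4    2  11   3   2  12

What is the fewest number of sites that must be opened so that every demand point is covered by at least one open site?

2

Coverage sets (demand points within 7 of each site):
  #1: {S1, S5}
  #2: {S1, S2, S3, S4}
  #3: {}
  #4: {S1, S3, S4}
No single site covers all 5 demand points.
But {#1, #2} covers everything, so the minimum is 2.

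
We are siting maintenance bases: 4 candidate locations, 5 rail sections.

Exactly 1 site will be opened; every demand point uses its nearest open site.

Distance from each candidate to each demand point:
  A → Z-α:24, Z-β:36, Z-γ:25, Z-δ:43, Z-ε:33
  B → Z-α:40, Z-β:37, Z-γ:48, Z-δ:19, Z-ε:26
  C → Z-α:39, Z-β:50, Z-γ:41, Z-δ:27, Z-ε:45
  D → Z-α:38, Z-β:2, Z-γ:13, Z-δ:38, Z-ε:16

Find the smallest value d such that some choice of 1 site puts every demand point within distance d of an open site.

Open {D}.
  Farthest demand point is Z-α at distance 38 (to D); all others are ≤ 38.
With {A} the worst case is 43.
With {B} the worst case is 48.
No size-1 selection achieves below 38.

38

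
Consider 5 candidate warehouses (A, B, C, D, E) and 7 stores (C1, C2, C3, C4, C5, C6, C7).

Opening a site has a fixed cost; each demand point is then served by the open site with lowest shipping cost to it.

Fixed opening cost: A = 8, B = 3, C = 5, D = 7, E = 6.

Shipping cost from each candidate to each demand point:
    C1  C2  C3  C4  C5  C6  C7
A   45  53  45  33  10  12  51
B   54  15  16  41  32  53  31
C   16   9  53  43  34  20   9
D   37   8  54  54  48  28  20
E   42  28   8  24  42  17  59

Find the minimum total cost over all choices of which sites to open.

107

Open {A, C, E}: assign each demand point to its cheapest open site.
  C1→C 16, C2→C 9, C3→E 8, C4→E 24, C5→A 10, C6→A 12, C7→C 9
  shipping cost 88, fixed 19 → total 107.
Compare {A, B, C, E}: shipping cost 88 + fixed 22 = 110.
Compare {A, C, D, E}: shipping cost 87 + fixed 26 = 113.
Compare {A, B, C, D, E}: shipping cost 87 + fixed 29 = 116.
All other subsets cost ≥ 110. Minimum total cost: 107.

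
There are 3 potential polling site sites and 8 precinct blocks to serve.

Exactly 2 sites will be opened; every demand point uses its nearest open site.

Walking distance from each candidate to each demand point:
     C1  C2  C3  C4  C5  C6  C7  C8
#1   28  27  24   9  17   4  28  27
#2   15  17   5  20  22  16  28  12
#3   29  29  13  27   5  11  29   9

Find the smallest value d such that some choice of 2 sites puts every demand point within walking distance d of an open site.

Open {#1, #2}.
  Farthest demand point is C7 at walking distance 28 (to #1); all others are ≤ 28.
With {#1, #3} the worst case is 28.
With {#2, #3} the worst case is 28.
No size-2 selection achieves below 28.

28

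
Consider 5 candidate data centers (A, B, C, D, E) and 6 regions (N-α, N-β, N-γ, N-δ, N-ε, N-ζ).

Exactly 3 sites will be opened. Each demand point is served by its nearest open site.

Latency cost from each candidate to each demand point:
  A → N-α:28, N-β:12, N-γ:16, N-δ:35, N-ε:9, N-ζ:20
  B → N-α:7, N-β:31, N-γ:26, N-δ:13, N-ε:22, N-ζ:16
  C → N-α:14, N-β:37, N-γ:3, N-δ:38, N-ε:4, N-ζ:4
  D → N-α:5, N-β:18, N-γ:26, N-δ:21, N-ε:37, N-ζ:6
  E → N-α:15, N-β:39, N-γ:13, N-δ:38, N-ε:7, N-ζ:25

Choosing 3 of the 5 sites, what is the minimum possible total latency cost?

Open {A, B, C}.
  N-α→B 7, N-β→A 12, N-γ→C 3, N-δ→B 13, N-ε→C 4, N-ζ→C 4  ⇒ total 43.
Compare {B, C, D}: total 47.
Compare {A, C, D}: total 49.
No size-3 selection does better; minimum is 43.

43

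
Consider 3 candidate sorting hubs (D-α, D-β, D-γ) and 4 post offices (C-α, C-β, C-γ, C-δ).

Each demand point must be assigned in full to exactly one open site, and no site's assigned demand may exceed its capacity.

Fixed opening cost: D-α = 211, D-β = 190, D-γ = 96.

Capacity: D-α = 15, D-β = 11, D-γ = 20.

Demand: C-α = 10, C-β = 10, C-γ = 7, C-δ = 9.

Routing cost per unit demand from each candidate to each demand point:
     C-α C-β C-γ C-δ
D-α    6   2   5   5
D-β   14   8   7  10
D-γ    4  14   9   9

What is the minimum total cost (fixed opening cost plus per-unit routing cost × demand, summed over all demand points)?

687

Open {D-α, D-β, D-γ}; cheapest assignment that respects the capacities:
  D-α (cap 15, load 10): C-β — cost 10×2 = 20
  D-β (cap 11, load 7): C-γ — cost 7×7 = 49
  D-γ (cap 20, load 19): C-α, C-δ — cost 10×4 + 9×9 = 121
  Shipping 190, fixed 497 → total 687.
  Any other capacity-feasible assignment to {D-α, D-β, D-γ} ships for at least 190.
Total demand is 36 and no other set of sites has combined capacity ≥ 36, so {D-α, D-β, D-γ} is the only feasible choice of open sites. Minimum: 687.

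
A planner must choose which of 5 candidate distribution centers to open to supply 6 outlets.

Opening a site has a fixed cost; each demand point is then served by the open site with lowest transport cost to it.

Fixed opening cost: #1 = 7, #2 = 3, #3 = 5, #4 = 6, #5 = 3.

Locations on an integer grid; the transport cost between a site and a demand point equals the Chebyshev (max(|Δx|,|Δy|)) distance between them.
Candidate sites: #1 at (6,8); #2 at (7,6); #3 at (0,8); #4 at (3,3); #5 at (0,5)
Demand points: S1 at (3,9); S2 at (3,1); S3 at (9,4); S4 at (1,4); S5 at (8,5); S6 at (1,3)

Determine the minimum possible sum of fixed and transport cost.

20

Open {#2, #5}: assign each demand point to its cheapest open site.
  S1→#2 4, S2→#5 4, S3→#2 2, S4→#5 1, S5→#2 1, S6→#5 2
  transport cost 14, fixed 6 → total 20.
Compare {#2, #4}: transport cost 13 + fixed 9 = 22.
Compare {#2, #3, #5}: transport cost 13 + fixed 11 = 24.
Compare {#2, #4, #5}: transport cost 12 + fixed 12 = 24.
All other subsets cost ≥ 22. Minimum total cost: 20.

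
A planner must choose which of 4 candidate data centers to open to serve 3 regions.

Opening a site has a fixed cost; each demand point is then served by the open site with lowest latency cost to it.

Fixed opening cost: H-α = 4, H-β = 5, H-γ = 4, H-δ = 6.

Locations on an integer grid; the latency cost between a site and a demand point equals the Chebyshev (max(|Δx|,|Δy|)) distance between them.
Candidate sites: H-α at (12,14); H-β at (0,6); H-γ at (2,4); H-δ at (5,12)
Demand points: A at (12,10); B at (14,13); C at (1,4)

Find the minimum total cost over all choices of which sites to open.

15

Open {H-α, H-γ}: assign each demand point to its cheapest open site.
  A→H-α 4, B→H-α 2, C→H-γ 1
  latency cost 7, fixed 8 → total 15.
Compare {H-α, H-β}: latency cost 8 + fixed 9 = 17.
Compare {H-α, H-β, H-γ}: latency cost 7 + fixed 13 = 20.
Compare {H-α}: latency cost 17 + fixed 4 = 21.
All other subsets cost ≥ 17. Minimum total cost: 15.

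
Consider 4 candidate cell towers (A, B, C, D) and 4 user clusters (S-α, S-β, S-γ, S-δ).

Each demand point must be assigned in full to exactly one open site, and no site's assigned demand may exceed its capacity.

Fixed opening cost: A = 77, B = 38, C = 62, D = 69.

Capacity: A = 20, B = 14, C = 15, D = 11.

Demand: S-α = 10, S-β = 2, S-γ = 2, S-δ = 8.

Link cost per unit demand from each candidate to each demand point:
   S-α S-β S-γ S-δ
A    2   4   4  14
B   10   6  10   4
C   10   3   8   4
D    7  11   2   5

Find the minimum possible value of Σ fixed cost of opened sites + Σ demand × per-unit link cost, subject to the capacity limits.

183

Open {A, B}; cheapest assignment that respects the capacities:
  A (cap 20, load 14): S-α, S-β, S-γ — cost 10×2 + 2×4 + 2×4 = 36
  B (cap 14, load 8): S-δ — cost 8×4 = 32
  Shipping 68, fixed 115 → total 183.
  Any other capacity-feasible assignment to {A, B} ships for at least 68.
Compare {A, C}: its best feasible assignment gives total 205.
Compare {A, D}: its best feasible assignment gives total 218.
Every other set of open sites that can feasibly serve all demand totals ≥ 205 even under its best assignment. Minimum: 183.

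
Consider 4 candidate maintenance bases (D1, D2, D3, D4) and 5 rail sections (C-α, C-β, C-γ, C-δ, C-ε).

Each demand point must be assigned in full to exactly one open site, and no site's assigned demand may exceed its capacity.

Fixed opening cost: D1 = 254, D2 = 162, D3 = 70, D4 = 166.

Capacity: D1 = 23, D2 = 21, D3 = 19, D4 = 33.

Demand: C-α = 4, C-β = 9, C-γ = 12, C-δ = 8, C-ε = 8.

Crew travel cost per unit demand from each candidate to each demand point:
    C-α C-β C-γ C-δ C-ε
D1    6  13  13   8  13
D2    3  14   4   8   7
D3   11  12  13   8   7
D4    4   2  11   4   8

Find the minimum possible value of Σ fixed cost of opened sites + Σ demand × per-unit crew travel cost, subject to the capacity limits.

Open {D3, D4}; cheapest assignment that respects the capacities:
  D3 (cap 19, load 8): C-ε — cost 8×7 = 56
  D4 (cap 33, load 33): C-α, C-β, C-γ, C-δ — cost 4×4 + 9×2 + 12×11 + 8×4 = 198
  Shipping 254, fixed 236 → total 490.
  Any other capacity-feasible assignment to {D3, D4} ships for at least 254.
Compare {D2, D4}: its best feasible assignment gives total 498.
Compare {D2, D3, D4}: its best feasible assignment gives total 564.
Every other set of open sites that can feasibly serve all demand totals ≥ 498 even under its best assignment. Minimum: 490.

490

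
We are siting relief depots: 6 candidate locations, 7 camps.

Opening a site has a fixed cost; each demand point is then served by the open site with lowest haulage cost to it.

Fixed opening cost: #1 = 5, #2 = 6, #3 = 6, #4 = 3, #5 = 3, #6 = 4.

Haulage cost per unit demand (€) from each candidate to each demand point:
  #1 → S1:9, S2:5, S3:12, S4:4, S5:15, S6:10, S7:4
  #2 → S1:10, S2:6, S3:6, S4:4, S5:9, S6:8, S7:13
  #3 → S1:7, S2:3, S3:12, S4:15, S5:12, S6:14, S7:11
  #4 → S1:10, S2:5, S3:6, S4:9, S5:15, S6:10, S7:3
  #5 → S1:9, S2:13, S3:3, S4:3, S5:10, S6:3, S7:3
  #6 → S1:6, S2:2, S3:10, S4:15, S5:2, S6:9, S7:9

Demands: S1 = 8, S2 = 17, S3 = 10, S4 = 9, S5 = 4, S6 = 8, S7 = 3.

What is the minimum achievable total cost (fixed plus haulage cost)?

Open {#5, #6}: assign each demand point to its cheapest open site.
  S1→#6 8×6=48, S2→#6 17×2=34, S3→#5 10×3=30, S4→#5 9×3=27, S5→#6 4×2=8, S6→#5 8×3=24, S7→#5 3×3=9
  haulage cost 180, fixed 7 → total 187.
Compare {#4, #5, #6}: haulage cost 180 + fixed 10 = 190.
Compare {#1, #5, #6}: haulage cost 180 + fixed 12 = 192.
Compare {#2, #5, #6}: haulage cost 180 + fixed 13 = 193.
All other subsets cost ≥ 190. Minimum total cost: 187.

187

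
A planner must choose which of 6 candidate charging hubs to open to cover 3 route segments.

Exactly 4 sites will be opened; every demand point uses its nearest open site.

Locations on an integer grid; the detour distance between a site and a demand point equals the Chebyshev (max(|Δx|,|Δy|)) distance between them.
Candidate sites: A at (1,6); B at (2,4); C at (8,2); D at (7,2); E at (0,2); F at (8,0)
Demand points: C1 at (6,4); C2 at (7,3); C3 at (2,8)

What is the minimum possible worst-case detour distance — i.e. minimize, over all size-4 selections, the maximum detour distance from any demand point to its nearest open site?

2

Open {A, B, C, D}.
  Farthest demand point is C1 at detour distance 2 (to C); all others are ≤ 2.
With {A, B, C, E} the worst case is 2.
With {A, B, C, F} the worst case is 2.
No size-4 selection achieves below 2.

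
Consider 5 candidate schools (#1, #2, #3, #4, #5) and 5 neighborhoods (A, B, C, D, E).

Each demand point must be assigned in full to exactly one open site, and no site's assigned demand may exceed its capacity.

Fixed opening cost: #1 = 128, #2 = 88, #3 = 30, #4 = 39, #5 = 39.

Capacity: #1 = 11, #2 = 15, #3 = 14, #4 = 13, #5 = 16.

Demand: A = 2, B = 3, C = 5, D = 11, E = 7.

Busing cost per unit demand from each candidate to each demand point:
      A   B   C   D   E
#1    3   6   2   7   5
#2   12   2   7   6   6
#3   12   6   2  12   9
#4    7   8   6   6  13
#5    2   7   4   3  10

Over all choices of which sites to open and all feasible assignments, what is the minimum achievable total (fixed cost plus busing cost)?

200

Open {#3, #5}; cheapest assignment that respects the capacities:
  #3 (cap 14, load 12): C, E — cost 5×2 + 7×9 = 73
  #5 (cap 16, load 16): A, B, D — cost 2×2 + 3×7 + 11×3 = 58
  Shipping 131, fixed 69 → total 200.
  Any other capacity-feasible assignment to {#3, #5} ships for at least 131.
Compare {#3, #4, #5}: its best feasible assignment gives total 239.
Compare {#2, #5}: its best feasible assignment gives total 247.
Every other set of open sites that can feasibly serve all demand totals ≥ 239 even under its best assignment. Minimum: 200.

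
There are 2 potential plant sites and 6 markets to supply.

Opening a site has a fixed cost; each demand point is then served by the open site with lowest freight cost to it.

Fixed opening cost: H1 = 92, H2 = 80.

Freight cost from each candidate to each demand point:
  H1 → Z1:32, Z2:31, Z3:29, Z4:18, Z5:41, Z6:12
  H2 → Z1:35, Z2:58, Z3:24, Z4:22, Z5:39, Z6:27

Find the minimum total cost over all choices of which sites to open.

Open {H1}: assign each demand point to its cheapest open site.
  Z1→H1 32, Z2→H1 31, Z3→H1 29, Z4→H1 18, Z5→H1 41, Z6→H1 12
  freight cost 163, fixed 92 → total 255.
Compare {H2}: freight cost 205 + fixed 80 = 285.
Compare {H1, H2}: freight cost 156 + fixed 172 = 328.

255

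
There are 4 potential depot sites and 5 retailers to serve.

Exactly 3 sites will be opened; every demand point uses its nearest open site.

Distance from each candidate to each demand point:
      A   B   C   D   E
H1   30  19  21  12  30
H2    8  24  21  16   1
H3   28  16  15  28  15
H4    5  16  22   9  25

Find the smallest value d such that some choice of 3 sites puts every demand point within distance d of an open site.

Open {H1, H2, H3}.
  Farthest demand point is B at distance 16 (to H3); all others are ≤ 16.
With {H1, H3, H4} the worst case is 16.
With {H2, H3, H4} the worst case is 16.
No size-3 selection achieves below 16.

16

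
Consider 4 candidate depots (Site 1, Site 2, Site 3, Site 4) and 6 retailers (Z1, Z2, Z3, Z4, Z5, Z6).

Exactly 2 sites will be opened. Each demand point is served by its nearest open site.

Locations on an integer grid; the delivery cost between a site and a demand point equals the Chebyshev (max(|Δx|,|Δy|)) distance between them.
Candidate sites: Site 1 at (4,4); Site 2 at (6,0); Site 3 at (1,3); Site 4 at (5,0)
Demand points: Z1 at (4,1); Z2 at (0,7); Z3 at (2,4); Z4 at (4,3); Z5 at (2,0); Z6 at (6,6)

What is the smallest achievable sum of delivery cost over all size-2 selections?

13

Open {Site 1, Site 4}.
  Z1→Site 4 1, Z2→Site 1 4, Z3→Site 1 2, Z4→Site 1 1, Z5→Site 4 3, Z6→Site 1 2  ⇒ total 13.
Compare {Site 1, Site 3}: total 14.
Compare {Site 1, Site 2}: total 15.
No size-2 selection does better; minimum is 13.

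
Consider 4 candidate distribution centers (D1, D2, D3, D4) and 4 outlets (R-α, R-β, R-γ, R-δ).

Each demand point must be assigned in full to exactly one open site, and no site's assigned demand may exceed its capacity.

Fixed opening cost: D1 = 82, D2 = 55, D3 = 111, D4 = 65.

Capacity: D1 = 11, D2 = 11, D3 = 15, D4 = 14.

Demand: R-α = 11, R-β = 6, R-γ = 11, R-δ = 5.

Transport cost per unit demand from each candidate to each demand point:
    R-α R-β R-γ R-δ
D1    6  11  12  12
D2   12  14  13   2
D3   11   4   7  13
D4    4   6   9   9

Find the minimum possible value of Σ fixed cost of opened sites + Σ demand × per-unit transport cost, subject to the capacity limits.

Open {D2, D3, D4}; cheapest assignment that respects the capacities:
  D2 (cap 11, load 11): R-β, R-δ — cost 6×14 + 5×2 = 94
  D3 (cap 15, load 11): R-γ — cost 11×7 = 77
  D4 (cap 14, load 11): R-α — cost 11×4 = 44
  Shipping 215, fixed 231 → total 446.
  Any other capacity-feasible assignment to {D2, D3, D4} ships for at least 215.
Compare {D1, D2, D4}: its best feasible assignment gives total 461.
Compare {D1, D3, D4}: its best feasible assignment gives total 482.
Every other set of open sites that can feasibly serve all demand totals ≥ 461 even under its best assignment. Minimum: 446.

446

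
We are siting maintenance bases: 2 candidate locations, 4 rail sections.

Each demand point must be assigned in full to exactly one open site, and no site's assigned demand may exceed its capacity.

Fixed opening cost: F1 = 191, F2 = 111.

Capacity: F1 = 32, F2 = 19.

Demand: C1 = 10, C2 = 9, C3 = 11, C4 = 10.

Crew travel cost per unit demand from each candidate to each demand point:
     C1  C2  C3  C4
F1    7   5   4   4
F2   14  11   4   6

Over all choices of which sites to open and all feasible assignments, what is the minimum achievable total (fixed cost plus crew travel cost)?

Open {F1, F2}; cheapest assignment that respects the capacities:
  F1 (cap 32, load 29): C1, C2, C4 — cost 10×7 + 9×5 + 10×4 = 155
  F2 (cap 19, load 11): C3 — cost 11×4 = 44
  Shipping 199, fixed 302 → total 501.
  Any other capacity-feasible assignment to {F1, F2} ships for at least 199.
Total demand is 40 and no other set of sites has combined capacity ≥ 40, so {F1, F2} is the only feasible choice of open sites. Minimum: 501.

501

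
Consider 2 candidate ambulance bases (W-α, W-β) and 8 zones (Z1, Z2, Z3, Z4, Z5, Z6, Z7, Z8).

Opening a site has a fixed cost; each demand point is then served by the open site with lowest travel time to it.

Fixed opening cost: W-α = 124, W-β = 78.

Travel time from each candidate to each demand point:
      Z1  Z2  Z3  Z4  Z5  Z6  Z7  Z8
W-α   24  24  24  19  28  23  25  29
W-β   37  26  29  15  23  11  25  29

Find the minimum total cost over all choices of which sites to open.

273

Open {W-β}: assign each demand point to its cheapest open site.
  Z1→W-β 37, Z2→W-β 26, Z3→W-β 29, Z4→W-β 15, Z5→W-β 23, Z6→W-β 11, Z7→W-β 25, Z8→W-β 29
  travel time 195, fixed 78 → total 273.
Compare {W-α}: travel time 196 + fixed 124 = 320.
Compare {W-α, W-β}: travel time 175 + fixed 202 = 377.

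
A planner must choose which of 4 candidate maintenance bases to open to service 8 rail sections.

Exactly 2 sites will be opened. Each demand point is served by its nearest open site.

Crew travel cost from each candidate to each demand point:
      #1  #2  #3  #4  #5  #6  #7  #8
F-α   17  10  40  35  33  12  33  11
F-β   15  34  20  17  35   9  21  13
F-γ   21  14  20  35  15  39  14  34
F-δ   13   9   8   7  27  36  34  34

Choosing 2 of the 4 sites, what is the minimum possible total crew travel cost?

Open {F-β, F-δ}.
  #1→F-δ 13, #2→F-δ 9, #3→F-δ 8, #4→F-δ 7, #5→F-δ 27, #6→F-β 9, #7→F-β 21, #8→F-β 13  ⇒ total 107.
Compare {F-β, F-γ}: total 117.
Compare {F-α, F-δ}: total 120.
No size-2 selection does better; minimum is 107.

107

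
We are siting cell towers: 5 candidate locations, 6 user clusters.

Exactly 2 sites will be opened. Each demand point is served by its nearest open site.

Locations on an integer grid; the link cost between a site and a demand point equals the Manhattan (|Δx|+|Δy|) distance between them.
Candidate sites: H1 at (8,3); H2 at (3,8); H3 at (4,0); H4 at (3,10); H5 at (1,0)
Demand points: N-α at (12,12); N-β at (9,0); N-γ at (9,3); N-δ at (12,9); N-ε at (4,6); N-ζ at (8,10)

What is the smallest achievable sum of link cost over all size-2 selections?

Open {H1, H4}.
  N-α→H4 11, N-β→H1 4, N-γ→H1 1, N-δ→H1 10, N-ε→H4 5, N-ζ→H4 5  ⇒ total 36.
Compare {H1, H2}: total 38.
Compare {H1, H3}: total 41.
No size-2 selection does better; minimum is 36.

36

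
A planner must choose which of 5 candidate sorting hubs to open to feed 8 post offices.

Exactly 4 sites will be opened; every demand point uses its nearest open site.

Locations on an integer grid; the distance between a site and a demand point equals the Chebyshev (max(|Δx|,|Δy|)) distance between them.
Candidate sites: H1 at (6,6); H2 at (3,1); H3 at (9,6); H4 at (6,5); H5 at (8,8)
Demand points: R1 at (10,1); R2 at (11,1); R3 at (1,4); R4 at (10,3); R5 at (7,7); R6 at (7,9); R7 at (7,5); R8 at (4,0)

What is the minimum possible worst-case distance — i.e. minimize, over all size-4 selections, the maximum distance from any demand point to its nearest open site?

Open {H1, H2, H3, H4}.
  Farthest demand point is R2 at distance 5 (to H1); all others are ≤ 5.
With {H1, H2, H3, H5} the worst case is 5.
With {H1, H2, H4, H5} the worst case is 5.
No size-4 selection achieves below 5.

5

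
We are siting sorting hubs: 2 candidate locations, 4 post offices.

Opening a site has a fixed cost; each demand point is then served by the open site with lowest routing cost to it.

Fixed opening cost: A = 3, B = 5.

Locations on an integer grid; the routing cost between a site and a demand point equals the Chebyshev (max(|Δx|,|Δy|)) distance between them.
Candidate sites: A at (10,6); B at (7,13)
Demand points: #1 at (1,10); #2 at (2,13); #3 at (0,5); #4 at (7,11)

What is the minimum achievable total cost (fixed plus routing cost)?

26

Open {B}: assign each demand point to its cheapest open site.
  #1→B 6, #2→B 5, #3→B 8, #4→B 2
  routing cost 21, fixed 5 → total 26.
Compare {A, B}: routing cost 21 + fixed 8 = 29.
Compare {A}: routing cost 32 + fixed 3 = 35.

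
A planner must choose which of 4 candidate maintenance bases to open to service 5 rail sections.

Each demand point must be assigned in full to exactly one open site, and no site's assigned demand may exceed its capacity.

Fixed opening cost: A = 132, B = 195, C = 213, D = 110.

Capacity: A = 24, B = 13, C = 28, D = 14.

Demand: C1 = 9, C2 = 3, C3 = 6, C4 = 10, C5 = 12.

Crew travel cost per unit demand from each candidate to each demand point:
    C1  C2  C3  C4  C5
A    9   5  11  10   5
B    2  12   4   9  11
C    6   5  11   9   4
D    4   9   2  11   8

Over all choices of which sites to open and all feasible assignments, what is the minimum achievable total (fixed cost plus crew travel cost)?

Open {C, D}; cheapest assignment that respects the capacities:
  C (cap 28, load 28): C3, C4, C5 — cost 6×11 + 10×9 + 12×4 = 204
  D (cap 14, load 12): C1, C2 — cost 9×4 + 3×9 = 63
  Shipping 267, fixed 323 → total 590.
  Any other capacity-feasible assignment to {C, D} ships for at least 267.
Compare {A, C}: its best feasible assignment gives total 628.
Compare {A, B, D}: its best feasible assignment gives total 654.
Every other set of open sites that can feasibly serve all demand totals ≥ 628 even under its best assignment. Minimum: 590.

590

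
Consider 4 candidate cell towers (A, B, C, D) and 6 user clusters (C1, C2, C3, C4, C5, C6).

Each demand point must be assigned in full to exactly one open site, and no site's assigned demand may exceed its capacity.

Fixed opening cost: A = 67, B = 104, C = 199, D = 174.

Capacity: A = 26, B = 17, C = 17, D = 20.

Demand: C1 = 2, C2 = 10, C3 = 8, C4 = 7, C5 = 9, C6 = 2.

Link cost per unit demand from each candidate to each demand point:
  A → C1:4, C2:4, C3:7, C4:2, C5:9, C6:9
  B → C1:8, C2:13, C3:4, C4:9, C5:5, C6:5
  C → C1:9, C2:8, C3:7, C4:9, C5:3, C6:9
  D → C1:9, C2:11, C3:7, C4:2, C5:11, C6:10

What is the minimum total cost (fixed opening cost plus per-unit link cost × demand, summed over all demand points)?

328

Open {A, B}; cheapest assignment that respects the capacities:
  A (cap 26, load 21): C1, C2, C4, C6 — cost 2×4 + 10×4 + 7×2 + 2×9 = 80
  B (cap 17, load 17): C3, C5 — cost 8×4 + 9×5 = 77
  Shipping 157, fixed 171 → total 328.
  Any other capacity-feasible assignment to {A, B} ships for at least 157.
Compare {A, C}: its best feasible assignment gives total 429.
Compare {A, D}: its best feasible assignment gives total 458.
Every other set of open sites that can feasibly serve all demand totals ≥ 429 even under its best assignment. Minimum: 328.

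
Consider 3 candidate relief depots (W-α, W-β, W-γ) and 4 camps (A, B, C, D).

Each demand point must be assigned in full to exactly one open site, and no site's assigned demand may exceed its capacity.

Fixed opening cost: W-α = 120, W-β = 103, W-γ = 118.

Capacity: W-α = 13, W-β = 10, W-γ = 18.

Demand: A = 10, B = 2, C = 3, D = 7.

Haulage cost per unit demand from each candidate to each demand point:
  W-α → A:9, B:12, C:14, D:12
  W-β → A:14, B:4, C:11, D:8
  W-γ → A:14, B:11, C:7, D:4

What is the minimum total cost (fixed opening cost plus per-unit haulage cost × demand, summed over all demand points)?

Open {W-α, W-γ}; cheapest assignment that respects the capacities:
  W-α (cap 13, load 10): A — cost 10×9 = 90
  W-γ (cap 18, load 12): B, C, D — cost 2×11 + 3×7 + 7×4 = 71
  Shipping 161, fixed 238 → total 399.
  Any other capacity-feasible assignment to {W-α, W-γ} ships for at least 161.
Compare {W-α, W-β}: its best feasible assignment gives total 419.
Compare {W-β, W-γ}: its best feasible assignment gives total 430.
Every other set of open sites that can feasibly serve all demand totals ≥ 419 even under its best assignment. Minimum: 399.

399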